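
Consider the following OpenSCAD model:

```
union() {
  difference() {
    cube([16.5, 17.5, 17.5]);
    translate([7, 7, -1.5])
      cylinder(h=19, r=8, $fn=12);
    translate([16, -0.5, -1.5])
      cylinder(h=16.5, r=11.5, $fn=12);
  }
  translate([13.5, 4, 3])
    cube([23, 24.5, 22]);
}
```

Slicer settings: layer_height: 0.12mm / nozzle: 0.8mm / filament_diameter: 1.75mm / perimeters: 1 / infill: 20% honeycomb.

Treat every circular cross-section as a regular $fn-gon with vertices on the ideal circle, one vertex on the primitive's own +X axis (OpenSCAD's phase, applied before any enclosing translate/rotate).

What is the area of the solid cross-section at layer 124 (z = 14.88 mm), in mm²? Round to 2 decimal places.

619.80 mm²

At z = 14.88 mm: the cube (footprint 16.5×17.5) is included at this height (area 288.75 mm²); the r=8 cylinder at (7, 7) gives a regular 12-gon of circumradius 8 (constant along its height) (area = (12/2)·8.000²·sin(360°/12) = 192.00 mm²); the r=11.5 cylinder at (16, -0.5) gives a regular 12-gon of circumradius 11.5 (constant along its height) (area = (12/2)·11.500²·sin(360°/12) = 396.75 mm²); Subtracting the remaining from the first: starting from the 16.5×17.5 cube (288.75 mm²), the r=8 cylinder at (7, 7) partially overlaps it — only the 184.54 mm² overlap (of its 192.00 mm²) is removed, clipping the outline; the r=11.5 cylinder at (16, -0.5) partially overlaps it — only the 27.94 mm² overlap (of its 396.75 mm²) is removed, clipping the outline — area = 76.27 mm²; the cube at (13.5, 4) (footprint 23×24.5) is included at this height (area 563.50 mm²); Merging all regions: the regions partially overlap — summed areas 639.77 mm² minus the doubly-counted overlap 19.98 mm² gives 619.80 mm² — area = 619.80 mm². Overall, the cross-section has 2 separate islands. Net area = 619.80 mm².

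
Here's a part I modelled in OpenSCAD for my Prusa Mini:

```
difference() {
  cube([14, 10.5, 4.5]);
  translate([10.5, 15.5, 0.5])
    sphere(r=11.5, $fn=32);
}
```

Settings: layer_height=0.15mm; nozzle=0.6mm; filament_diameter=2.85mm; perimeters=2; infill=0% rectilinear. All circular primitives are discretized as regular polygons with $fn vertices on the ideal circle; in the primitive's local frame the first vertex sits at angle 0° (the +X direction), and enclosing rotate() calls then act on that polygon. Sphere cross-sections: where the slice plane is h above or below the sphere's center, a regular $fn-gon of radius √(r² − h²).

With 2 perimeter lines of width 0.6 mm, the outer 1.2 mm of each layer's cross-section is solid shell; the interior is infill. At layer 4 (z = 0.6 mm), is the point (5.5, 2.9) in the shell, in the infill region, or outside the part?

At z = 0.6 mm: the cube (footprint 14×10.5) is included at this height; the sphere at (10.5, 15.5): section is a regular 32-gon, circumradius = √(r²−h²) = √(11.5²−0.1²) = 11.500; Subtracting the remaining from the first: starting from the 14×10.5 cube, the r=11.5 sphere at (10.5, 15.5) partially overlaps it — only the 69.73 mm² overlap (of its 412.78 mm²) is removed, clipping the outline — 1 connected region. Overall, the cross-section is a single solid region. The nearest boundary edge runs (6.10, 4.88)→(8.26, 4.22); distance from the point to it = 2.06 mm. The point is inside the cross-section and 2.06 mm from the nearest boundary — more than the 1.2 mm shell width (2 × 0.6), so it's in the infill interior.

infill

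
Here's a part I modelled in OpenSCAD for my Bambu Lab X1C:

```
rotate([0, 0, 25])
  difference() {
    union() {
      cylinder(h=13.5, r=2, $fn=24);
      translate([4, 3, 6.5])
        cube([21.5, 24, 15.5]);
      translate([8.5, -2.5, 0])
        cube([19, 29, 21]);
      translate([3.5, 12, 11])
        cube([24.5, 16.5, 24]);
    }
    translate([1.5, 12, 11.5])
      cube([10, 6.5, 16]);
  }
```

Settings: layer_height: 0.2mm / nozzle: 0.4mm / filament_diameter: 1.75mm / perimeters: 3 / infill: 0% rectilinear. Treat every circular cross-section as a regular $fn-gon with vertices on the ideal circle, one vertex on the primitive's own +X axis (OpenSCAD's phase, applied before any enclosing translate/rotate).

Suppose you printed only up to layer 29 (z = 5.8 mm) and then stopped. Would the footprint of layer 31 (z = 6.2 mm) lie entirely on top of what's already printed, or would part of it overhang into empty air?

Compare the two slices. At z = 5.8: the r=2 cylinder contributes a regular 24-gon of circumradius 2 (area = (24/2)·2.000²·sin(360°/24) = 12.42 mm²); the cube at (4, 3) is absent (z outside [6.5, 22]); the cube at (8.5, -2.5) (footprint 19×29) is included at this height (area 551.00 mm²); the cube at (3.5, 12) does not reach this height (z outside [11, 35]); Combining (union): the 2 present regions are separate (no shared area or edge), so areas and boundary lengths simply add and each stays a separate island — area = 563.42 mm²; the cube at (1.5, 12) is absent (z outside [11.5, 27.5]); After the difference (first − rest): none of the subtracted shapes is present at this height, so that combined region is unchanged — area = 563.42 mm²; (whole slice rotated 25° about Z — lengths, areas and connectivity unchanged). At z = 6.2: the r=2 cylinder gives a regular 24-gon of circumradius 2 (constant along its height) (area = (24/2)·2.000²·sin(360°/24) = 12.42 mm²); the cube at (4, 3) is not intersected at this z (z outside [6.5, 22]); the cube at (8.5, -2.5) (footprint 19×29) is included at this height (area 551.00 mm²); the cube at (3.5, 12) does not reach this height (z outside [11, 35]); Combining (union): the 2 present regions are separate (no shared area or edge), so areas and boundary lengths simply add and each stays a separate island — area = 563.42 mm²; the cube at (1.5, 12) is absent (z outside [11.5, 27.5]); After the difference (first − rest): none of the subtracted shapes is present at this height, so that combined region is unchanged — area = 563.42 mm²; (whole slice rotated 25° about Z — lengths, areas and connectivity unchanged). Checking containment: the cross-section at z = 6.2 is a subset of the cross-section at z = 5.8.

entirely on top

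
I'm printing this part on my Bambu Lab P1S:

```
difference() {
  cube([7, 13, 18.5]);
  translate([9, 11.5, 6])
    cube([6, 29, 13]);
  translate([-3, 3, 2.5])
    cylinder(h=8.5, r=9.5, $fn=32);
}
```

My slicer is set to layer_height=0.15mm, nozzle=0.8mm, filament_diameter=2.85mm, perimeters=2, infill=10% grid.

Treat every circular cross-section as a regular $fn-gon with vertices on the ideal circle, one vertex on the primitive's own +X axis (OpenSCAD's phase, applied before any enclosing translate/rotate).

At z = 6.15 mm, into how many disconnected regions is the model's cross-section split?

1

At z = 6.15 mm: the cube is present — its section is the full 7×13 rectangle; the cube at (9, 11.5) (footprint 6×29) is included at this height; the r=9.5 cylinder at (-3, 3) gives a regular 32-gon of circumradius 9.5 (constant along its height); Subtracting the remaining from the first: starting from the 7×13 cube, the 6×29 cube at (9, 11.5) misses the remaining region (no effect); the r=9.5 cylinder at (-3, 3) partially overlaps it — only the 61.43 mm² overlap (of its 281.71 mm²) is removed, clipping the outline — 1 connected region. The result has 1 disconnected region.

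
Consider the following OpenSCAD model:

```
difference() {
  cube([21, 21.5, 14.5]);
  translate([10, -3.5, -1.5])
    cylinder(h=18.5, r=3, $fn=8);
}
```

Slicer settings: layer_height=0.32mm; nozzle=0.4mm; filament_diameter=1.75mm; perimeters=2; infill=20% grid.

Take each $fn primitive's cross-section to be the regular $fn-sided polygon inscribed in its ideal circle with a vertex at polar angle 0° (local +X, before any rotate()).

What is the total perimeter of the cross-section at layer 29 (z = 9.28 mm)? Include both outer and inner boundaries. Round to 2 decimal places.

At z = 9.28 mm: the cube (footprint 21×21.5) is included at this height (perimeter 85.00 mm); the cylinder at (10, -3.5): section is a regular 8-gon, circumradius r=3 (perimeter = 2·8·3.000·sin(180°/8) = 18.37 mm); Subtracting the remaining from the first: starting from the 21×21.5 cube, the r=3 cylinder at (10, -3.5) misses the remaining region (no effect) — boundary = 85.00 mm. Overall, the cross-section is a single solid region. Total boundary length (outer) = 85.00 mm.

85.00 mm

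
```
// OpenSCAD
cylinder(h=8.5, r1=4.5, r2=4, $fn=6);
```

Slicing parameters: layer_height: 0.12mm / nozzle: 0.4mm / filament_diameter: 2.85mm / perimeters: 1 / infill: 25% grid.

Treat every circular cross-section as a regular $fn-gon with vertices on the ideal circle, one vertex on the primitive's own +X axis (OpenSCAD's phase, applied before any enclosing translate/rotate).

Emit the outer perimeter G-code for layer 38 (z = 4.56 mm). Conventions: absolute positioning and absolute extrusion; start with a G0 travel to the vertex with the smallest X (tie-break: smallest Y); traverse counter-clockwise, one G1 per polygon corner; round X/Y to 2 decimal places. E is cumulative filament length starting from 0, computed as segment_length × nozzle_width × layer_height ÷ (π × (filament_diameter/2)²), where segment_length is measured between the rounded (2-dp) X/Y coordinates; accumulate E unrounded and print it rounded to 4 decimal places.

G0 X-4.23 Y0.00 Z4.56
G1 X-2.12 Y-3.66 E0.0318
G1 X2.12 Y-3.66 E0.0637
G1 X4.23 Y0.00 E0.0955
G1 X2.12 Y3.66 E0.1273
G1 X-2.12 Y3.66 E0.1592
G1 X-4.23 Y0.00 E0.1910

At z = 4.56 mm: the cone contributes a regular 6-gon of circumradius 4.232 (interpolated between r1=4.5 and r2=4 at t=0.536). The outline is a single polygon with 6 vertices. Extrusion per mm of travel: 0.4 × 0.12 / (π × 1.425²) = 0.007524. Accumulating E over each segment gives final E = 0.1910.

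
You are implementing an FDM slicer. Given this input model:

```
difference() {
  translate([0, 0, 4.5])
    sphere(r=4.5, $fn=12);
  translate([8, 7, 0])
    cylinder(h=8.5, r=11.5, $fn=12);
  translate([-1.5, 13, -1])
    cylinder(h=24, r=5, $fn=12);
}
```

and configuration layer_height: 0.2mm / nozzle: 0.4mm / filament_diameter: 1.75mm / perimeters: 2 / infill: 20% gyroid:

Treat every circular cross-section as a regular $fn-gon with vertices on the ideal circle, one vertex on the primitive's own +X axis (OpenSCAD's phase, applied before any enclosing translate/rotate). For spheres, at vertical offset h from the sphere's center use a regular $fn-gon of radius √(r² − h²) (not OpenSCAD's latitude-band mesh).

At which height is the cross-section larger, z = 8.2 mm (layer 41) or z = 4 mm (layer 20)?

layer 20 (z = 4 mm)

Layer 41 (z = 8.2): the sphere: section is a regular 12-gon, circumradius = √(r²−h²) = √(4.5²−3.7²) = 2.561 (area = (12/2)·2.561²·sin(360°/12) = 19.68 mm²); the cylinder at (8, 7): section is a regular 12-gon, circumradius r=11.5 (area = (12/2)·11.500²·sin(360°/12) = 396.75 mm²); the cylinder at (-1.5, 13): section is a regular 12-gon, circumradius r=5 (area = (12/2)·5.000²·sin(360°/12) = 75.00 mm²); Taking the first minus the rest: starting from the r=4.5 sphere (19.68 mm²), the r=11.5 cylinder at (8, 7) partially overlaps it — only the 12.31 mm² overlap (of its 396.75 mm²) is removed, clipping the outline; the r=5 cylinder at (-1.5, 13) misses the remaining region (no effect) — area = 7.37 mm². So its area = 7.37 mm². Layer 20 (z = 4): the sphere: section is a regular 12-gon, circumradius = √(r²−h²) = √(4.5²−0.5²) = 4.472 (area = (12/2)·4.472²·sin(360°/12) = 60.00 mm²); the r=11.5 cylinder at (8, 7) contributes a regular 12-gon of circumradius 11.5 (area = (12/2)·11.500²·sin(360°/12) = 396.75 mm²); the r=5 cylinder at (-1.5, 13) contributes a regular 12-gon of circumradius 5 (area = (12/2)·5.000²·sin(360°/12) = 75.00 mm²); Taking the first minus the rest: starting from the r=4.5 sphere (60.00 mm²), the r=11.5 cylinder at (8, 7) partially overlaps it — only the 33.00 mm² overlap (of its 396.75 mm²) is removed, clipping the outline; the r=5 cylinder at (-1.5, 13) misses the remaining region (no effect) — area = 27.00 mm². So its area = 27.00 mm². Layer 20 is larger (27.00 vs 7.37 mm²).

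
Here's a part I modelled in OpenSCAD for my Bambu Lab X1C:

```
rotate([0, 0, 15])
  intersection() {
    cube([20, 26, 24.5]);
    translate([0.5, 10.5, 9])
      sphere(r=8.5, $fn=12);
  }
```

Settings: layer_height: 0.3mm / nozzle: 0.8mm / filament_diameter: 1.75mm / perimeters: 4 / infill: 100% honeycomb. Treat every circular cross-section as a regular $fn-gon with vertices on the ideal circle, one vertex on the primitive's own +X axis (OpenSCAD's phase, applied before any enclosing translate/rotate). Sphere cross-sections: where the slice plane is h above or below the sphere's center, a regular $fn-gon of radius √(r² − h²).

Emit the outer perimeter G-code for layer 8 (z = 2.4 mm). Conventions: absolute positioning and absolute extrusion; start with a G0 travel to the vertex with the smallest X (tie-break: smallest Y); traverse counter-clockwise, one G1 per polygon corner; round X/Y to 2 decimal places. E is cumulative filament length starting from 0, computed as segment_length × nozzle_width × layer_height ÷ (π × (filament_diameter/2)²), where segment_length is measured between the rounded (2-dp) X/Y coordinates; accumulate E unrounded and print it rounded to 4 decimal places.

G0 X-4.07 Y15.19 Z2.40
G1 X-1.37 Y5.10 E1.0422
G1 X-0.85 Y5.10 E1.0941
G1 X1.55 Y6.48 E1.3703
G1 X2.94 Y8.89 E1.6479
G1 X2.94 Y11.66 E1.9243
G1 X1.55 Y14.06 E2.2011
G1 X-0.85 Y15.45 E2.4778
G1 X-3.62 Y15.45 E2.7542
G1 X-4.07 Y15.19 E2.8060

At z = 2.4 mm: the cube (footprint 20×26) is included at this height; the r=8.5 sphere at (0.5, 10.5) contributes a regular 12-gon of circumradius √(8.5²−6.6²) = 5.356; Keeping only the common overlap: the r=8.5 sphere at (0.5, 10.5) partially overlaps the 20×26 cube; clipping to the common part keeps 48.32 mm² — 1 connected region; (whole slice rotated 15° about Z — lengths, areas and connectivity unchanged). The outline is a single polygon with 9 vertices. Extrusion per mm of travel: 0.8 × 0.3 / (π × 0.875²) = 0.099780. Accumulating E over each segment gives final E = 2.8060.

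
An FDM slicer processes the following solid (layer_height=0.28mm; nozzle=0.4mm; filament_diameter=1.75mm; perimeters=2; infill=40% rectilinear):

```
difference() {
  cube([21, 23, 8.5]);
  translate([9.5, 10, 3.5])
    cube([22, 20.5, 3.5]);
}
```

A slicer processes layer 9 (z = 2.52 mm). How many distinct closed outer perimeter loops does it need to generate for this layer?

1

At z = 2.52 mm: the 21×23 cube contributes its full rectangle; the cube at (9.5, 10) does not reach this height (z outside [3.5, 7]); Subtracting the remaining from the first: none of the subtracted shapes is present at this height, so the 21×23 cube is unchanged — 1 connected region. The result has 1 disconnected region.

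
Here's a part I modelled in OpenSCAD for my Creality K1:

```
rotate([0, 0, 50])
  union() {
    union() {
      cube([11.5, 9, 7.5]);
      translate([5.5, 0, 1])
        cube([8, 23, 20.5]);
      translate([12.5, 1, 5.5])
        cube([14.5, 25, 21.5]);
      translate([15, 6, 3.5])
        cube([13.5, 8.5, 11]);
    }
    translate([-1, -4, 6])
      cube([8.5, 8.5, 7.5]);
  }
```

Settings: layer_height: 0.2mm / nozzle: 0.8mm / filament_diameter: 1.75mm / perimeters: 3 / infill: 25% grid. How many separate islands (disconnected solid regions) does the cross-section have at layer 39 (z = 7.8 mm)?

At z = 7.8 mm: the cube does not reach this height (z outside [0, 7.5]); the cube at (5.5, 0) (footprint 8×23) is included at this height; the cube at (12.5, 1) (footprint 14.5×25) is included at this height; the cube at (15, 6) (footprint 13.5×8.5) is included at this height; Combining (union): the regions partially overlap (shared area 124.00 mm²), so overlapping operands fuse into one piece — 1 connected region; the cube at (-1, -4) is present — its section is the full 8.5×8.5 rectangle; Merging all regions: the regions partially overlap (shared area 9.00 mm²), so overlapping operands fuse into one piece — 1 connected region; (whole slice rotated 50° about Z — lengths, areas and connectivity unchanged). Overall, the cross-section is a single solid region. Island count = 1.

1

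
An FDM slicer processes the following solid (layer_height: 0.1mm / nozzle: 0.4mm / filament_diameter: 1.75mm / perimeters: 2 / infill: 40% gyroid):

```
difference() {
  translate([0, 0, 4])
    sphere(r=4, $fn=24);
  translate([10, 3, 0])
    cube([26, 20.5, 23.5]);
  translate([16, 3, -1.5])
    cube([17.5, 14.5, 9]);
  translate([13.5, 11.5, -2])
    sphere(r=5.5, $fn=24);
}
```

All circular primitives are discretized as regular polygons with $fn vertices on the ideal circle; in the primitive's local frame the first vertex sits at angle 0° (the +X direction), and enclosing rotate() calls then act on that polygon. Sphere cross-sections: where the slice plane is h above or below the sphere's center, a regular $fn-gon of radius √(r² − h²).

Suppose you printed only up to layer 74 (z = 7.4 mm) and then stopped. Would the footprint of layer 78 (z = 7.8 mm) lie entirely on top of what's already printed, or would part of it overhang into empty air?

entirely on top

Compare the two slices. At z = 7.4: the r=4 sphere contributes a regular 24-gon of circumradius √(4²−3.4²) = 2.107 (area = (24/2)·2.107²·sin(360°/24) = 13.79 mm²); the 26×20.5 cube at (10, 3) contributes its full rectangle (area 533.00 mm²); the cube at (16, 3) (footprint 17.5×14.5) is included at this height (area 253.75 mm²); the sphere at (13.5, 11.5) does not reach this height (|z−center|=9.400 > r=5.5); After the difference (first − rest): starting from the r=4 sphere (13.79 mm²), the 26×20.5 cube at (10, 3) misses the remaining region (no effect); the 17.5×14.5 cube at (16, 3) misses the remaining region (no effect) — area = 13.79 mm². At z = 7.8: the r=4 sphere slices to a regular 24-gon of circumradius 1.249 (√(r²−h²) with h=3.8 from center) (area = (24/2)·1.249²·sin(360°/24) = 4.85 mm²); the 26×20.5 cube at (10, 3) contributes its full rectangle (area 533.00 mm²); the cube at (16, 3) is not intersected at this z (z outside [-1.5, 7.5]); the sphere at (13.5, 11.5) is absent (|z−center|=9.800 > r=5.5); Taking the first minus the rest: starting from the r=4 sphere (4.85 mm²), the 26×20.5 cube at (10, 3) misses the remaining region (no effect) — area = 4.85 mm². Checking containment: the cross-section at z = 7.8 is a subset of the cross-section at z = 7.4.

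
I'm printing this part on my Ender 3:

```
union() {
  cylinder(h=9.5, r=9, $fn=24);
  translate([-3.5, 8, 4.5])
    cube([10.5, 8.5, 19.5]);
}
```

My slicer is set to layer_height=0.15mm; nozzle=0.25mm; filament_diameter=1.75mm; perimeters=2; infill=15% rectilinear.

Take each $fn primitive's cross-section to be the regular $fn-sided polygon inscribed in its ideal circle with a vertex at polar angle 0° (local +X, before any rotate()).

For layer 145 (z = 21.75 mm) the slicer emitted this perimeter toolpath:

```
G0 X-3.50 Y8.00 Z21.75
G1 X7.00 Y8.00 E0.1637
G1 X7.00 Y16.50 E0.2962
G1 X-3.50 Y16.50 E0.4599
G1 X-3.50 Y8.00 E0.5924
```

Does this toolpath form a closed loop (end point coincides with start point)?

yes

Start point (G0): (-3.50, 8.00). End point (last G1): the path returns to the start — closed.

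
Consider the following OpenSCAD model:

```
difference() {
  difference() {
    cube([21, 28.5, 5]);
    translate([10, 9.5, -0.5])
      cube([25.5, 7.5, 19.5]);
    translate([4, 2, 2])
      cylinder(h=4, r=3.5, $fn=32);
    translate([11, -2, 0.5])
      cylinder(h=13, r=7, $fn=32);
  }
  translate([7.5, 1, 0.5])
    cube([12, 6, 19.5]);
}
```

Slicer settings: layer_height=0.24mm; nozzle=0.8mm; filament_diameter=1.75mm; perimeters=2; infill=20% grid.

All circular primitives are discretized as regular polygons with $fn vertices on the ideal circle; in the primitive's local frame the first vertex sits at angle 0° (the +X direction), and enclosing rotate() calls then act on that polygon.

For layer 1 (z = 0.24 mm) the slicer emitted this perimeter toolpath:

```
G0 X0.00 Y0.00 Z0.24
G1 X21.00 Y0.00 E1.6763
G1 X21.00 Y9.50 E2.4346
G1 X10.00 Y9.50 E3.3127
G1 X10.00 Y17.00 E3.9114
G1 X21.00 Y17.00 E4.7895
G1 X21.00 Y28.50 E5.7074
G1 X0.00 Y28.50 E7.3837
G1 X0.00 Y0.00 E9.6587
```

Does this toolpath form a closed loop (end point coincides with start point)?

Start point (G0): (0.00, 0.00). End point (last G1): the path returns to the start — closed.

yes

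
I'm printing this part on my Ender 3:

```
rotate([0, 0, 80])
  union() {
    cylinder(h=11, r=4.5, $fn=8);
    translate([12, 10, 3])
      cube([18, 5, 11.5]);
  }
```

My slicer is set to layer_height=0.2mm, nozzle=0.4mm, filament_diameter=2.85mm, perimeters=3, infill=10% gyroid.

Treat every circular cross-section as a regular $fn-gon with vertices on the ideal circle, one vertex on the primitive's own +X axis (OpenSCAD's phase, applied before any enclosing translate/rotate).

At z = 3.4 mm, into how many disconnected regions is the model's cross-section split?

2

At z = 3.4 mm: the r=4.5 cylinder gives a regular 8-gon of circumradius 4.5 (constant along its height); the cube at (12, 10) is present — its section is the full 18×5 rectangle; Merging all regions: the 2 present regions are separate (no shared area or edge), so areas and boundary lengths simply add and each stays a separate island — 2 connected regions; (rotated 80° about Z; rotation is an isometry so areas/perimeters/island counts are preserved). The result has 2 disconnected regions.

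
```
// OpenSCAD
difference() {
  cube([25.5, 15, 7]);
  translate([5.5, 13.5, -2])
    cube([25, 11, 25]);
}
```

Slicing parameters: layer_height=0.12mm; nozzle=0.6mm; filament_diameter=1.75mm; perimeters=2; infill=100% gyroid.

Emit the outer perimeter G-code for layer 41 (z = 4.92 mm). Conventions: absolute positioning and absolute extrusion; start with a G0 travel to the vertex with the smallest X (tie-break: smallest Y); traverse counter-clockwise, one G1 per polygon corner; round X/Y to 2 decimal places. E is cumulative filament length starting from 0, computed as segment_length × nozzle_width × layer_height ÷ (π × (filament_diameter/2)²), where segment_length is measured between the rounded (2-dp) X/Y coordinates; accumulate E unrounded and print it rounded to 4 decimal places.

G0 X0.00 Y0.00 Z4.92
G1 X25.50 Y0.00 E0.7633
G1 X25.50 Y13.50 E1.1674
G1 X5.50 Y13.50 E1.7661
G1 X5.50 Y15.00 E1.8110
G1 X0.00 Y15.00 E1.9757
G1 X0.00 Y0.00 E2.4247

At z = 4.92 mm: the 25.5×15 cube contributes its full rectangle; the 25×11 cube at (5.5, 13.5) contributes its full rectangle; Subtracting the remaining from the first: starting from the 25.5×15 cube, the 25×11 cube at (5.5, 13.5) partially overlaps it — only the 30.00 mm² overlap (of its 275.00 mm²) is removed, clipping the outline — 1 connected region. The outline is a single polygon with 6 vertices. Extrusion per mm of travel: 0.6 × 0.12 / (π × 0.875²) = 0.029934. Accumulating E over each segment gives final E = 2.4247.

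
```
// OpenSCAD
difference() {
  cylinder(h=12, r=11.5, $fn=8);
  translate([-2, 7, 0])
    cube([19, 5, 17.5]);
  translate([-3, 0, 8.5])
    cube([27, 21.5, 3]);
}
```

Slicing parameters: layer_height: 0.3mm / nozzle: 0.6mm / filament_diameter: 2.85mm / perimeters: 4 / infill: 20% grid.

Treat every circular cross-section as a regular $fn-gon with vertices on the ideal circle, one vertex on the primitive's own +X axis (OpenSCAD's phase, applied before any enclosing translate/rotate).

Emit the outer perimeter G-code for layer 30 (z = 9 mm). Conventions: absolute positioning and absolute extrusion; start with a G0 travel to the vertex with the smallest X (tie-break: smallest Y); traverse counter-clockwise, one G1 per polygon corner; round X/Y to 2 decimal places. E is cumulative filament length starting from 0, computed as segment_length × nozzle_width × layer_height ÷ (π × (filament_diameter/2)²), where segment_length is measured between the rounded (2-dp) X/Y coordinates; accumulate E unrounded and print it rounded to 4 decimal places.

At z = 9 mm: the r=11.5 cylinder gives a regular 8-gon of circumradius 11.5 (constant along its height); the 19×5 cube at (-2, 7) contributes its full rectangle; the 27×21.5 cube at (-3, 0) contributes its full rectangle; Subtracting the remaining from the first: starting from the r=11.5 cylinder, the 19×5 cube at (-2, 7) partially overlaps it — only the 31.33 mm² overlap (of its 95.00 mm²) is removed, clipping the outline; the 27×21.5 cube at (-3, 0) partially overlaps it — only the 94.82 mm² overlap (of its 580.50 mm²) is removed, clipping the outline — 1 connected region. The outline is a single polygon with 8 vertices. Extrusion per mm of travel: 0.6 × 0.3 / (π × 1.425²) = 0.028216. Accumulating E over each segment gives final E = 2.0970.

G0 X-11.50 Y0.00 Z9.00
G1 X-8.13 Y-8.13 E0.2483
G1 X0.00 Y-11.50 E0.4966
G1 X8.13 Y-8.13 E0.7450
G1 X11.50 Y0.00 E0.9933
G1 X-3.00 Y0.00 E1.4024
G1 X-3.00 Y10.26 E1.6919
G1 X-8.13 Y8.13 E1.8486
G1 X-11.50 Y0.00 E2.0970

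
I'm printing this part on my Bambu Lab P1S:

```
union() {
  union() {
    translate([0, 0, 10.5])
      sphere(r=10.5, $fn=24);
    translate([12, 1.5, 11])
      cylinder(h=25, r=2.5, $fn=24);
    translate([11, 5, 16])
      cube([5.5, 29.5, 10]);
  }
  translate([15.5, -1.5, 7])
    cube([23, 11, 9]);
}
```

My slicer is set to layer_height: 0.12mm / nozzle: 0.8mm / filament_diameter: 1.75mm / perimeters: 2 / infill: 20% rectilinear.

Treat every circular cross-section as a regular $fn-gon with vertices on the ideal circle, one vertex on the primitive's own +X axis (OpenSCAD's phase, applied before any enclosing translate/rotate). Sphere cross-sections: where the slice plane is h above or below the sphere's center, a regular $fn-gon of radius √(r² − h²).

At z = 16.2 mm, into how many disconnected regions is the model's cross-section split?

3

At z = 16.2 mm: the r=10.5 sphere slices to a regular 24-gon of circumradius 8.818 (√(r²−h²) with h=5.7 from center); the cylinder at (12, 1.5): section is a regular 24-gon, circumradius r=2.5; the cube at (11, 5) is present — its section is the full 5.5×29.5 rectangle; Merging all regions: the 3 present regions are separate (no shared area or edge), so areas and boundary lengths simply add and each stays a separate island — 3 connected regions; the cube at (15.5, -1.5) is absent (z outside [7, 16]); Merging all regions: only that combined region is present, so the union is just that shape — 3 connected regions. The result has 3 disconnected regions.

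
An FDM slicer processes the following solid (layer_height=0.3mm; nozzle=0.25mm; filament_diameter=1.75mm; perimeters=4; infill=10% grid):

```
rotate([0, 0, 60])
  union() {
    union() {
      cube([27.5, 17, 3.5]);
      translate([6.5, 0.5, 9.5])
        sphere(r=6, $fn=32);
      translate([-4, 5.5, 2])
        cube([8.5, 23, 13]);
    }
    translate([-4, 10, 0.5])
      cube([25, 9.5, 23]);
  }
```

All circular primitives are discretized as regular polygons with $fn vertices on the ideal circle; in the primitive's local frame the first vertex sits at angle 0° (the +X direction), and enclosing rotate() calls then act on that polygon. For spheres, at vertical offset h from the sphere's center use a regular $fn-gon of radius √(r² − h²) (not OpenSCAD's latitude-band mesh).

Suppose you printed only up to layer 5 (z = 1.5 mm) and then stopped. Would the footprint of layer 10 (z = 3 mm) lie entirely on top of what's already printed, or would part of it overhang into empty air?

Compare the two slices. At z = 1.5: the 27.5×17 cube contributes its full rectangle (area 467.50 mm²); the sphere at (6.5, 0.5) is not intersected at this z (|z−center|=8.000 > r=6); the cube at (-4, 5.5) does not reach this height (z outside [2, 15]); Taking the union: only the 27.5×17 cube is present, so the union is just that shape — area = 467.50 mm²; the cube at (-4, 10) (footprint 25×9.5) is included at this height (area 237.50 mm²); Combining (union): the regions partially overlap — summed areas 705.00 mm² minus the doubly-counted overlap 147.00 mm² gives 558.00 mm² — area = 558.00 mm²; (rotated 60° about Z; rotation is an isometry so areas/perimeters/island counts are preserved). At z = 3: the cube is present — its section is the full 27.5×17 rectangle (area 467.50 mm²); the sphere at (6.5, 0.5) does not reach this height (|z−center|=6.500 > r=6); the cube at (-4, 5.5) is present — its section is the full 8.5×23 rectangle (area 195.50 mm²); Merging all regions: the regions partially overlap — summed areas 663.00 mm² minus the doubly-counted overlap 51.75 mm² gives 611.25 mm² — area = 611.25 mm²; the 25×9.5 cube at (-4, 10) contributes its full rectangle (area 237.50 mm²); Taking the union: the regions partially overlap — summed areas 848.75 mm² minus the doubly-counted overlap 196.25 mm² gives 652.50 mm² — area = 652.50 mm²; (whole slice rotated 60° about Z — lengths, areas and connectivity unchanged). Checking containment: at z = 3 the cross-section extends beyond the z = 1.5 cross-section by about 94.50 mm².

part overhangs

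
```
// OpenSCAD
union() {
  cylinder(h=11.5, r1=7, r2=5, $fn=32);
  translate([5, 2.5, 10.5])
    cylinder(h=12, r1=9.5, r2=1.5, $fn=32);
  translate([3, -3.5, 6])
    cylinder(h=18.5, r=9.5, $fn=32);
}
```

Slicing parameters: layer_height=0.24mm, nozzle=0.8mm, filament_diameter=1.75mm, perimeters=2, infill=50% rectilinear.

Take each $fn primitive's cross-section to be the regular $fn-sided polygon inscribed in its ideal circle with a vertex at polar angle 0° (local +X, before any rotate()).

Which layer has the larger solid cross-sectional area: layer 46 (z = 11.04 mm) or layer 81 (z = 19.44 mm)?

Layer 46 (z = 11.04): the cone (r1=7→r2=5) has section circumradius 5.080 here — a regular 32-gon (area = (32/2)·5.080²·sin(360°/32) = 80.55 mm²); the cone at (5, 2.5) (r1=9.5→r2=1.5) has section circumradius 9.140 here — a regular 32-gon (area = (32/2)·9.140²·sin(360°/32) = 260.76 mm²); the r=9.5 cylinder at (3, -3.5) contributes a regular 32-gon of circumradius 9.5 (area = (32/2)·9.500²·sin(360°/32) = 281.71 mm²); Merging all regions: the regions partially overlap — summed areas 623.03 mm² minus the doubly-counted overlap 236.33 mm² gives 386.70 mm² — area = 386.70 mm². So its area = 386.70 mm². Layer 81 (z = 19.44): the cone does not reach this height (z outside [0, 11.5]); the cone at (5, 2.5) contributes a regular 32-gon of circumradius 3.540 (interpolated between r1=9.5 and r2=1.5 at t=0.745) (area = (32/2)·3.540²·sin(360°/32) = 39.12 mm²); the r=9.5 cylinder at (3, -3.5) gives a regular 32-gon of circumradius 9.5 (constant along its height) (area = (32/2)·9.500²·sin(360°/32) = 281.71 mm²); Merging all regions: the regions partially overlap — summed areas 320.83 mm² minus the doubly-counted overlap 38.09 mm² gives 282.74 mm² — area = 282.74 mm². So its area = 282.74 mm². Layer 46 is larger (386.70 vs 282.74 mm²).

layer 46 (z = 11.04 mm)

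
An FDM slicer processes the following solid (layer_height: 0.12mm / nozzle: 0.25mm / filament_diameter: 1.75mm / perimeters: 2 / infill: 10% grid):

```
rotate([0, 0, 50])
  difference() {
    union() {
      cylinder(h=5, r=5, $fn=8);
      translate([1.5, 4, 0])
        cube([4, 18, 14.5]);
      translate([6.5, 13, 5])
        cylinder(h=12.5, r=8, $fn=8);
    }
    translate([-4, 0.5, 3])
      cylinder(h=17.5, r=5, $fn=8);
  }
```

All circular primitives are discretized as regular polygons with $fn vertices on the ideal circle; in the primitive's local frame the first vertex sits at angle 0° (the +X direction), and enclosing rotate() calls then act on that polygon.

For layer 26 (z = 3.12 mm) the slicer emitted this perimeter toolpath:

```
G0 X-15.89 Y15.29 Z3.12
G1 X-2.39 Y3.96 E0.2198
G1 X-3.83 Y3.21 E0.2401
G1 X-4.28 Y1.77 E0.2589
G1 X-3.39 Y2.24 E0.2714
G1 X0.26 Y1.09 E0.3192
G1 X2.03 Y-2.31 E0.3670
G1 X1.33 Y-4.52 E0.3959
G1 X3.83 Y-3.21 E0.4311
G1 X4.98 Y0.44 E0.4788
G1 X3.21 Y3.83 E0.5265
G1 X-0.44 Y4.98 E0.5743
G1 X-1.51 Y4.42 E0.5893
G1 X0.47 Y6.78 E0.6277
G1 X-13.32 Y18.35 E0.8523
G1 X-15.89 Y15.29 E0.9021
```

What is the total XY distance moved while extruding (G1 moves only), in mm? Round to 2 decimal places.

72.33 mm

Sum the Euclidean lengths of each G1 segment: total = 72.33 mm.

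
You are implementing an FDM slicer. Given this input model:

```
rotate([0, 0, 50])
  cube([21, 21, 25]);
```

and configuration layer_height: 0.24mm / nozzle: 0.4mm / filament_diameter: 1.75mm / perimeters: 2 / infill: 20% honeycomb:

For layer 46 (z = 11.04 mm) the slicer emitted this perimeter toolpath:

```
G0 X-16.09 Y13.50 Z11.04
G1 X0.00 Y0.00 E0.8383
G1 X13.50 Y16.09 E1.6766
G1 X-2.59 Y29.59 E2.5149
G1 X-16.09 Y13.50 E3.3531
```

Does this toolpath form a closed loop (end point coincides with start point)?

yes

Start point (G0): (-16.09, 13.50). End point (last G1): the path returns to the start — closed.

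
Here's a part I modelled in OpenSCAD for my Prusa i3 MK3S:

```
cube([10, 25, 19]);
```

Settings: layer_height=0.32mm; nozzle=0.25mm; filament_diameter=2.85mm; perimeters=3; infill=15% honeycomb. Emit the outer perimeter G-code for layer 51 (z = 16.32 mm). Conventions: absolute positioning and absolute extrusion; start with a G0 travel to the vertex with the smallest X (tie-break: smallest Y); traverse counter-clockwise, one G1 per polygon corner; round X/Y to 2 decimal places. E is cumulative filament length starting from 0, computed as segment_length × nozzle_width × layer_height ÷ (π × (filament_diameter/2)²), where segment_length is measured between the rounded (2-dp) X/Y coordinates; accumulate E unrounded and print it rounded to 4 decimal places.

At z = 16.32 mm: the 10×25 cube contributes its full rectangle. The outline is a single polygon with 4 vertices. Extrusion per mm of travel: 0.25 × 0.32 / (π × 1.425²) = 0.012540. Accumulating E over each segment gives final E = 0.8778.

G0 X0.00 Y0.00 Z16.32
G1 X10.00 Y0.00 E0.1254
G1 X10.00 Y25.00 E0.4389
G1 X0.00 Y25.00 E0.5643
G1 X0.00 Y0.00 E0.8778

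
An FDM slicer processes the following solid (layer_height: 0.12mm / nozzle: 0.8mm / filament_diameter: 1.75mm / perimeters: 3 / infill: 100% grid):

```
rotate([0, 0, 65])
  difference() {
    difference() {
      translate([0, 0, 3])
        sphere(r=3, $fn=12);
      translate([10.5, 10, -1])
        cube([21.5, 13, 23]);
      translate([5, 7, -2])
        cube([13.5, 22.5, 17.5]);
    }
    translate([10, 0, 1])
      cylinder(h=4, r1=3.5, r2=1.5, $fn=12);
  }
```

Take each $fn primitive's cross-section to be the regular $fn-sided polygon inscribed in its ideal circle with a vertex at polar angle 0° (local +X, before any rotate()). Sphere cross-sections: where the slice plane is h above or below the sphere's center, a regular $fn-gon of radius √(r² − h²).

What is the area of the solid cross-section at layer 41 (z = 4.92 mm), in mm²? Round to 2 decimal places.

At z = 4.92 mm: the sphere: section is a regular 12-gon, circumradius = √(r²−h²) = √(3²−1.92²) = 2.305 (area = (12/2)·2.305²·sin(360°/12) = 15.94 mm²); the 21.5×13 cube at (10.5, 10) contributes its full rectangle (area 279.50 mm²); the cube at (5, 7) is present — its section is the full 13.5×22.5 rectangle (area 303.75 mm²); After the difference (first − rest): starting from the r=3 sphere (15.94 mm²), the 21.5×13 cube at (10.5, 10) misses the remaining region (no effect); the 13.5×22.5 cube at (5, 7) misses the remaining region (no effect) — area = 15.94 mm²; the cone at (10, 0) contributes a regular 12-gon of circumradius 1.540 (interpolated between r1=3.5 and r2=1.5 at t=0.980) (area = (12/2)·1.540²·sin(360°/12) = 7.11 mm²); After the difference (first − rest): starting from that combined region (15.94 mm²), the cone at (10, 0) misses the remaining region (no effect) — area = 15.94 mm²; (whole slice rotated 65° about Z — lengths, areas and connectivity unchanged). Overall, the cross-section is a single solid region. Net area = 15.94 mm².

15.94 mm²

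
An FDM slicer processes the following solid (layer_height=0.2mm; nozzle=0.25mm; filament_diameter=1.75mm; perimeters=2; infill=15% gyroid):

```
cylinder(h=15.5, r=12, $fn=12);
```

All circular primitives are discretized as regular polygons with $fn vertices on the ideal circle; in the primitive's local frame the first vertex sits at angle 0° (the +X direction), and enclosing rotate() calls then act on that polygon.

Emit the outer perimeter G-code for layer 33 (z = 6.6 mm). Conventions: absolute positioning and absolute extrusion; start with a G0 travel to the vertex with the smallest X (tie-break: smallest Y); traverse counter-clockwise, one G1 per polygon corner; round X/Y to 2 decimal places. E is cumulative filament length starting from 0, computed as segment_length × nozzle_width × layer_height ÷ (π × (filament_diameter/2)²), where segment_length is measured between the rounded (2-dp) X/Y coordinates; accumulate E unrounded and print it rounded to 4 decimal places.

G0 X-12.00 Y0.00 Z6.60
G1 X-10.39 Y-6.00 E0.1291
G1 X-6.00 Y-10.39 E0.2582
G1 X0.00 Y-12.00 E0.3873
G1 X6.00 Y-10.39 E0.5165
G1 X10.39 Y-6.00 E0.6455
G1 X12.00 Y0.00 E0.7747
G1 X10.39 Y6.00 E0.9038
G1 X6.00 Y10.39 E1.0329
G1 X0.00 Y12.00 E1.1620
G1 X-6.00 Y10.39 E1.2911
G1 X-10.39 Y6.00 E1.4202
G1 X-12.00 Y0.00 E1.5493

At z = 6.6 mm: the r=12 cylinder contributes a regular 12-gon of circumradius 12. The outline is a single polygon with 12 vertices. Extrusion per mm of travel: 0.25 × 0.2 / (π × 0.875²) = 0.020788. Accumulating E over each segment gives final E = 1.5493.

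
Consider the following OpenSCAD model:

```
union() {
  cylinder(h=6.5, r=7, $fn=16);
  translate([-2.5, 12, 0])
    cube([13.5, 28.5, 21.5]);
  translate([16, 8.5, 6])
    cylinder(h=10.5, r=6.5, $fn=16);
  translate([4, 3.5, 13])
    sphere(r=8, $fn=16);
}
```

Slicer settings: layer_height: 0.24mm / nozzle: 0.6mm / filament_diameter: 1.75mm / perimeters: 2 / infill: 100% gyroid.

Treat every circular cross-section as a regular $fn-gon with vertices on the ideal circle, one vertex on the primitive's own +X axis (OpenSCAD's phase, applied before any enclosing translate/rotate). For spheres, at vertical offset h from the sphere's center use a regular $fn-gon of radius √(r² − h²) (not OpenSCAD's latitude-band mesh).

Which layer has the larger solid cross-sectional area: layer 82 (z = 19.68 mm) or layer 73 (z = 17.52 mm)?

Layer 82 (z = 19.68): the cylinder is absent (z outside [0, 6.5]); the cube at (-2.5, 12) is present — its section is the full 13.5×28.5 rectangle (area 384.75 mm²); the cylinder at (16, 8.5) is absent (z outside [6, 16.5]); the sphere at (4, 3.5): section is a regular 16-gon, circumradius = √(r²−h²) = √(8²−6.68²) = 4.402 (area = (16/2)·4.402²·sin(360°/16) = 59.32 mm²); Combining (union): the 2 present regions are separate (no shared area or edge), so areas and boundary lengths simply add and each stays a separate island — area = 444.07 mm². So its area = 444.07 mm². Layer 73 (z = 17.52): the cylinder does not reach this height (z outside [0, 6.5]); the 13.5×28.5 cube at (-2.5, 12) contributes its full rectangle (area 384.75 mm²); the cylinder at (16, 8.5) does not reach this height (z outside [6, 16.5]); the sphere at (4, 3.5): section is a regular 16-gon, circumradius = √(r²−h²) = √(8²−4.52²) = 6.601 (area = (16/2)·6.601²·sin(360°/16) = 133.39 mm²); Merging all regions: the 2 present regions are separate (no shared area or edge), so areas and boundary lengths simply add and each stays a separate island — area = 518.14 mm². So its area = 518.14 mm². Layer 73 is larger (518.14 vs 444.07 mm²).

layer 73 (z = 17.52 mm)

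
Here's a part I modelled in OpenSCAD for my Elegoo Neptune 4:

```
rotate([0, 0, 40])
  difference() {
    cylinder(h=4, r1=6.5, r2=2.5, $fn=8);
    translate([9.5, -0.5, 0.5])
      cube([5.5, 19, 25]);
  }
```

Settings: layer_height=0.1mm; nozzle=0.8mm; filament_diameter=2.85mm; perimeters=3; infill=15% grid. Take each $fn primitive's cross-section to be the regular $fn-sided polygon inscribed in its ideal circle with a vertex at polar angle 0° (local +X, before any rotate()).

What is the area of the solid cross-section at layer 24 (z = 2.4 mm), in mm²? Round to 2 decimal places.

47.55 mm²

At z = 2.4 mm: the cone contributes a regular 8-gon of circumradius 4.100 (interpolated between r1=6.5 and r2=2.5 at t=0.600) (area = (8/2)·4.100²·sin(360°/8) = 47.55 mm²); the cube at (9.5, -0.5) is present — its section is the full 5.5×19 rectangle (area 104.50 mm²); Taking the first minus the rest: starting from the cone (47.55 mm²), the 5.5×19 cube at (9.5, -0.5) misses the remaining region (no effect) — area = 47.55 mm²; (rotated 40° about Z; rotation is an isometry so areas/perimeters/island counts are preserved). Overall, the cross-section is a single solid region. Net area = 47.55 mm².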